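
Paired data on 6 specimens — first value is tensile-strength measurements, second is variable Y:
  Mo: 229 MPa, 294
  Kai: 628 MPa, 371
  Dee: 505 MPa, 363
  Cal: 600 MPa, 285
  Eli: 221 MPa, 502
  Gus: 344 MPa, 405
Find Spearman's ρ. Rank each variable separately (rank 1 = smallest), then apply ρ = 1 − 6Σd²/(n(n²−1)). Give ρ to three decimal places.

-0.429

Ranks of variable 1: 2, 6, 4, 5, 1, 3
Ranks of variable 2: 2, 4, 3, 1, 6, 5
d = r₁ − r₂: 0, 2, 1, 4, -5, -2
d²: 0, 4, 1, 16, 25, 4; Σd² = 50
ρ = 1 − 6·50/(6·35) = 1 − 300/210 = -0.429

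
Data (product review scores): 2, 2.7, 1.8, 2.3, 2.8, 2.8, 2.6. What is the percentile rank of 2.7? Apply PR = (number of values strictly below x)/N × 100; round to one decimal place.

N = 7.
Strictly below 2.7: 4. Equal to 2.7: 1.
PR = 4/7 × 100 = 57.1

57.1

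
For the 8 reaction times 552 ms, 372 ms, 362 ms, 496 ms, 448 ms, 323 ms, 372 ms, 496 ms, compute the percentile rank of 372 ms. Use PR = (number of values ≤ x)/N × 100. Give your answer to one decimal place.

N = 8.
Strictly below 372: 2. Equal to 372: 2.
PR = 4/8 × 100 = 50.0

50.0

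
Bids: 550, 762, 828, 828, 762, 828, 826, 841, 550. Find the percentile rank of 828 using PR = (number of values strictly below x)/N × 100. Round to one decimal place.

55.6

N = 9.
Strictly below 828: 5. Equal to 828: 3.
PR = 5/9 × 100 = 55.6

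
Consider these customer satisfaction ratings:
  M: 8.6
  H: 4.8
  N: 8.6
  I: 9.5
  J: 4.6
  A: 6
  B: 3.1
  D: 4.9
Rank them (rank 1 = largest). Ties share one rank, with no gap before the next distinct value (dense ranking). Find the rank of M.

2

Sorted (descending): 9.5, 8.6, 8.6, 6, 4.9, 4.8, 4.6, 3.1
The 2 values of 8.6 share dense rank 2.
Remaining distinct values take the next consecutive integers.
M has value 8.6 → rank 2.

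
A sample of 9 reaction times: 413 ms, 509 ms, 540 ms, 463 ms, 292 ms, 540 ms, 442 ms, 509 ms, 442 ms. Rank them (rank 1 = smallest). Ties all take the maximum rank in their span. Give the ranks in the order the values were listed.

2, 7, 9, 5, 1, 9, 4, 7, 4

Sorted (ascending): 292, 413, 442, 442, 463, 509, 509, 540, 540
The 2 values of 442 occupy positions 3–4 → each gets rank 4.
The 2 values of 509 occupy positions 6–7 → each gets rank 7.
The 2 values of 540 occupy positions 8–9 → each gets rank 9.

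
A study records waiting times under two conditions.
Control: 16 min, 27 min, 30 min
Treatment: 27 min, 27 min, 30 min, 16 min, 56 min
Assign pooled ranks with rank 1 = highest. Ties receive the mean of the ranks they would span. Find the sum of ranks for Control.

15

Sorted (descending): 56, 30, 30, 27, 27, 27, 16, 16
The 2 values of 30 occupy positions 2–3 → average rank (2+3)/2 = 2.5.
The 3 values of 27 occupy positions 4–6 → average rank 5.
The 2 values of 16 occupy positions 7–8 → average rank (7+8)/2 = 7.5.
Control values → pooled ranks: 16→7.5, 27→5, 30→2.5
Rank sum = 7.5 + 5 + 2.5 = 15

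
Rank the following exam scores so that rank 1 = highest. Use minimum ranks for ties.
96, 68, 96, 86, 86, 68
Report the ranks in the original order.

Sorted (descending): 96, 96, 86, 86, 68, 68
The 2 values of 96 occupy positions 1–2 → each gets rank 1.
The 2 values of 86 occupy positions 3–4 → each gets rank 3.
The 2 values of 68 occupy positions 5–6 → each gets rank 5.

1, 5, 1, 3, 3, 5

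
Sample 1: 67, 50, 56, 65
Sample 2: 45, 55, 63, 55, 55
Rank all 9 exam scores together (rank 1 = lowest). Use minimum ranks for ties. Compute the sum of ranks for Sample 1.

Sorted (ascending): 45, 50, 55, 55, 55, 56, 63, 65, 67
The 3 values of 55 occupy positions 3–5 → each gets rank 3.
Sample 1 values → pooled ranks: 67→9, 50→2, 56→6, 65→8
Rank sum = 9 + 2 + 6 + 8 = 25

25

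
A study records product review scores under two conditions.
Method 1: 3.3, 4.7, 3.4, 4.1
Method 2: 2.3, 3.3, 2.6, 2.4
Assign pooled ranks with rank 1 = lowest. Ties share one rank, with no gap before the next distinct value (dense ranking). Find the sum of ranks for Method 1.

Sorted (ascending): 2.3, 2.4, 2.6, 3.3, 3.3, 3.4, 4.1, 4.7
The 2 values of 3.3 share dense rank 4.
Remaining distinct values take the next consecutive integers.
Method 1 values → pooled ranks: 3.3→4, 4.7→7, 3.4→5, 4.1→6
Rank sum = 4 + 7 + 5 + 6 = 22

22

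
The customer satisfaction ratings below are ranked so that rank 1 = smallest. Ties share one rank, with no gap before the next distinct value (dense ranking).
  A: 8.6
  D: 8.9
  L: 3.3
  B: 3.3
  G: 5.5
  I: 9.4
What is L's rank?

1

Sorted (ascending): 3.3, 3.3, 5.5, 8.6, 8.9, 9.4
The 2 values of 3.3 share dense rank 1.
Remaining distinct values take the next consecutive integers.
L has value 3.3 → rank 1.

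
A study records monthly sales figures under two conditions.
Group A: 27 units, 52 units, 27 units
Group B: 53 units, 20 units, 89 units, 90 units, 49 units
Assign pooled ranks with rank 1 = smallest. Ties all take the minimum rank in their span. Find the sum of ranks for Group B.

Sorted (ascending): 20, 27, 27, 49, 52, 53, 89, 90
The 2 values of 27 occupy positions 2–3 → each gets rank 2.
Group B values → pooled ranks: 53→6, 20→1, 89→7, 90→8, 49→4
Rank sum = 6 + 1 + 7 + 8 + 4 = 26

26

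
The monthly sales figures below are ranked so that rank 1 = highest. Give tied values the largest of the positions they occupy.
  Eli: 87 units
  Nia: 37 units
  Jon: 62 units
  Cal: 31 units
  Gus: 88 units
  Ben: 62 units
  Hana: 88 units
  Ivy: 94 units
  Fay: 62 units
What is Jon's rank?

7

Sorted (descending): 94, 88, 88, 87, 62, 62, 62, 37, 31
The 2 values of 88 occupy positions 2–3 → each gets rank 3.
The 3 values of 62 occupy positions 5–7 → each gets rank 7.
Jon has value 62 units → rank 7.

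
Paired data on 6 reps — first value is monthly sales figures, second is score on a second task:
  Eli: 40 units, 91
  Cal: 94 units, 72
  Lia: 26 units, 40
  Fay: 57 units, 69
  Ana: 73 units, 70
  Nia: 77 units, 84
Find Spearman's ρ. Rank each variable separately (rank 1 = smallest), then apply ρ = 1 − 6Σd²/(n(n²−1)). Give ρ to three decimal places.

Ranks of variable 1: 2, 6, 1, 3, 4, 5
Ranks of variable 2: 6, 4, 1, 2, 3, 5
d = r₁ − r₂: -4, 2, 0, 1, 1, 0
d²: 16, 4, 0, 1, 1, 0; Σd² = 22
ρ = 1 − 6·22/(6·35) = 1 − 132/210 = 0.371

0.371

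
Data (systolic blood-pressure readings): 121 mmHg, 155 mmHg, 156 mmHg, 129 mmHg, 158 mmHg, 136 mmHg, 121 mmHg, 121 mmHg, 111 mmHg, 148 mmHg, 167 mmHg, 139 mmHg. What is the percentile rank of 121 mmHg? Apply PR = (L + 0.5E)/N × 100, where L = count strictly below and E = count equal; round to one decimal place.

20.8

N = 12.
Strictly below 121: 1. Equal to 121: 3.
PR = (1 + 0.5·3)/12 × 100 = 20.8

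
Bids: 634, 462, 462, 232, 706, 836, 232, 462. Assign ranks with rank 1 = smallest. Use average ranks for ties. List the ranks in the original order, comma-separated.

Sorted (ascending): 232, 232, 462, 462, 462, 634, 706, 836
The 2 values of 232 occupy positions 1–2 → average rank (1+2)/2 = 1.5.
The 3 values of 462 occupy positions 3–5 → average rank 4.

6, 4, 4, 1.5, 7, 8, 1.5, 4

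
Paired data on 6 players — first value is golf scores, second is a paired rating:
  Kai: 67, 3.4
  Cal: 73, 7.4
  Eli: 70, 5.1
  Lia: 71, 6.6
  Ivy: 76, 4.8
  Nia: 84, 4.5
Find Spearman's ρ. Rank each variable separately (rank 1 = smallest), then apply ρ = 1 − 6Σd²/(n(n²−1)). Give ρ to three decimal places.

0.086

Ranks of variable 1: 1, 4, 2, 3, 5, 6
Ranks of variable 2: 1, 6, 4, 5, 3, 2
d = r₁ − r₂: 0, -2, -2, -2, 2, 4
d²: 0, 4, 4, 4, 4, 16; Σd² = 32
ρ = 1 − 6·32/(6·35) = 1 − 192/210 = 0.086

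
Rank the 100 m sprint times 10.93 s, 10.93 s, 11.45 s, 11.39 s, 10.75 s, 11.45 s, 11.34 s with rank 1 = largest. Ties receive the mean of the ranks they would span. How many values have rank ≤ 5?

4

Sorted (descending): 11.45, 11.45, 11.39, 11.34, 10.93, 10.93, 10.75
The 2 values of 11.45 occupy positions 1–2 → average rank (1+2)/2 = 1.5.
The 2 values of 10.93 occupy positions 5–6 → average rank (5+6)/2 = 5.5.
Ranks ≤ 5: {1.5, 1.5, 3, 4} → 4 values.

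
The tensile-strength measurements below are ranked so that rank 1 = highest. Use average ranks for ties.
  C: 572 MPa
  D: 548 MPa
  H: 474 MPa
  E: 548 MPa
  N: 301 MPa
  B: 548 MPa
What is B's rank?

Sorted (descending): 572, 548, 548, 548, 474, 301
The 3 values of 548 occupy positions 2–4 → average rank 3.
B has value 548 MPa → rank 3.

3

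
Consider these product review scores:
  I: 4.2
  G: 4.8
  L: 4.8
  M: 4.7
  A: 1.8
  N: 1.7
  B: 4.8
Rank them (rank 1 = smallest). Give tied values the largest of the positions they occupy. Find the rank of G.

7

Sorted (ascending): 1.7, 1.8, 4.2, 4.7, 4.8, 4.8, 4.8
The 3 values of 4.8 occupy positions 5–7 → each gets rank 7.
G has value 4.8 → rank 7.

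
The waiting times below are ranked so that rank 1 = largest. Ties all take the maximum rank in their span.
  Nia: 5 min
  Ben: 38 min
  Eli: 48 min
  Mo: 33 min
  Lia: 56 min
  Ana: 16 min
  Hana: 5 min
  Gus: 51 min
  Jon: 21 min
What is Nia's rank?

Sorted (descending): 56, 51, 48, 38, 33, 21, 16, 5, 5
The 2 values of 5 occupy positions 8–9 → each gets rank 9.
Nia has value 5 min → rank 9.

9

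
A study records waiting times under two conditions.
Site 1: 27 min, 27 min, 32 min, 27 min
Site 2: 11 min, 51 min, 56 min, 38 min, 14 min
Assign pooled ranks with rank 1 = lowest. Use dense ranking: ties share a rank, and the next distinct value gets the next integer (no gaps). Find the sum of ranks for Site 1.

Sorted (ascending): 11, 14, 27, 27, 27, 32, 38, 51, 56
The 3 values of 27 share dense rank 3.
Remaining distinct values take the next consecutive integers.
Site 1 values → pooled ranks: 27→3, 27→3, 32→4, 27→3
Rank sum = 3 + 3 + 4 + 3 = 13

13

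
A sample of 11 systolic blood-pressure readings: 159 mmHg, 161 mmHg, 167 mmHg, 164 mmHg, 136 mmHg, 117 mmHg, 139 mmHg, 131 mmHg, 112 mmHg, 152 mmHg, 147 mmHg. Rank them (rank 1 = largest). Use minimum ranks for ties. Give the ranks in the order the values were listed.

4, 3, 1, 2, 8, 10, 7, 9, 11, 5, 6

Sorted (descending): 167, 164, 161, 159, 152, 147, 139, 136, 131, 117, 112
No ties — each value takes its position as its rank.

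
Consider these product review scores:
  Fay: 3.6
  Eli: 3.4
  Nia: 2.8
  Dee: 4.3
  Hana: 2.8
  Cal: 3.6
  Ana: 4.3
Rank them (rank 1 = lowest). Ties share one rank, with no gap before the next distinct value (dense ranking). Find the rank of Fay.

Sorted (ascending): 2.8, 2.8, 3.4, 3.6, 3.6, 4.3, 4.3
The 2 values of 2.8 share dense rank 1.
The 2 values of 3.6 share dense rank 3.
The 2 values of 4.3 share dense rank 4.
Remaining distinct values take the next consecutive integers.
Fay has value 3.6 → rank 3.

3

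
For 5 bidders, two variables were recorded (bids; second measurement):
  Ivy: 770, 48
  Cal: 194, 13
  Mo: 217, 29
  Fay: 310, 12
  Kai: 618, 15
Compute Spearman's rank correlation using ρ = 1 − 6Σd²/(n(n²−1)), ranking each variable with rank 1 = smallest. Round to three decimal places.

Ranks of variable 1: 5, 1, 2, 3, 4
Ranks of variable 2: 5, 2, 4, 1, 3
d = r₁ − r₂: 0, -1, -2, 2, 1
d²: 0, 1, 4, 4, 1; Σd² = 10
ρ = 1 − 6·10/(5·24) = 1 − 60/120 = 0.500

0.500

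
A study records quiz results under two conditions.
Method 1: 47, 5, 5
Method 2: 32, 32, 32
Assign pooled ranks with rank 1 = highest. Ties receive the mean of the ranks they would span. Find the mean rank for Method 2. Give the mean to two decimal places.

3.00

Sorted (descending): 47, 32, 32, 32, 5, 5
The 3 values of 32 occupy positions 2–4 → average rank 3.
The 2 values of 5 occupy positions 5–6 → average rank (5+6)/2 = 5.5.
Method 2 values → pooled ranks: 32→3, 32→3, 32→3
Mean rank = (3 + 3 + 3) / 3 = 3.00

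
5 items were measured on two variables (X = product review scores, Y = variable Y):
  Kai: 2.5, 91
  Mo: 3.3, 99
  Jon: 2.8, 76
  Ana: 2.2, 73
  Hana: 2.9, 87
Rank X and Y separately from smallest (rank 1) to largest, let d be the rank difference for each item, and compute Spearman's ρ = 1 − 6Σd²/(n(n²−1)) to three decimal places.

Ranks of variable 1: 2, 5, 3, 1, 4
Ranks of variable 2: 4, 5, 2, 1, 3
d = r₁ − r₂: -2, 0, 1, 0, 1
d²: 4, 0, 1, 0, 1; Σd² = 6
ρ = 1 − 6·6/(5·24) = 1 − 36/120 = 0.700

0.700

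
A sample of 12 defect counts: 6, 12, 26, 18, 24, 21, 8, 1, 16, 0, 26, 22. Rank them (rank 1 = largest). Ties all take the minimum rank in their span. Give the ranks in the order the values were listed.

10, 8, 1, 6, 3, 5, 9, 11, 7, 12, 1, 4

Sorted (descending): 26, 26, 24, 22, 21, 18, 16, 12, 8, 6, 1, 0
The 2 values of 26 occupy positions 1–2 → each gets rank 1.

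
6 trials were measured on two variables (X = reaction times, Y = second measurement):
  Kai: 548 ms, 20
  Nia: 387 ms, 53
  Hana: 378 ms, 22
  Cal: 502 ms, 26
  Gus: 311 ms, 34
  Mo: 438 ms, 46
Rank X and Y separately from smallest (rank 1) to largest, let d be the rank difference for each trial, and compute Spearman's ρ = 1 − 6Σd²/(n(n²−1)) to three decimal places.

-0.371

Ranks of variable 1: 6, 3, 2, 5, 1, 4
Ranks of variable 2: 1, 6, 2, 3, 4, 5
d = r₁ − r₂: 5, -3, 0, 2, -3, -1
d²: 25, 9, 0, 4, 9, 1; Σd² = 48
ρ = 1 − 6·48/(6·35) = 1 − 288/210 = -0.371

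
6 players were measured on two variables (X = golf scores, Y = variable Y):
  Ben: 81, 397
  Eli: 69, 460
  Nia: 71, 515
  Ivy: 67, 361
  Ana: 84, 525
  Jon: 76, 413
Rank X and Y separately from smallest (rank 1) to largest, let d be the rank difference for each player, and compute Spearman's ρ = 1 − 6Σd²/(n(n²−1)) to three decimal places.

Ranks of variable 1: 5, 2, 3, 1, 6, 4
Ranks of variable 2: 2, 4, 5, 1, 6, 3
d = r₁ − r₂: 3, -2, -2, 0, 0, 1
d²: 9, 4, 4, 0, 0, 1; Σd² = 18
ρ = 1 − 6·18/(6·35) = 1 − 108/210 = 0.486

0.486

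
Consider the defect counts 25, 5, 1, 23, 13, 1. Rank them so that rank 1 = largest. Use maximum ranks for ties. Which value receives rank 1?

25

Sorted (descending): 25, 23, 13, 5, 1, 1
The 2 values of 1 occupy positions 5–6 → each gets rank 6.
Rank 1 → value 25.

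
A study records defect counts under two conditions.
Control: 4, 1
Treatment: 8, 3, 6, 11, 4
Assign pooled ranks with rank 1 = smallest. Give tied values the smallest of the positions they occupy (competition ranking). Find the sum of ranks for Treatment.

Sorted (ascending): 1, 3, 4, 4, 6, 8, 11
The 2 values of 4 occupy positions 3–4 → each gets rank 3.
Treatment values → pooled ranks: 8→6, 3→2, 6→5, 11→7, 4→3
Rank sum = 6 + 2 + 5 + 7 + 3 = 23

23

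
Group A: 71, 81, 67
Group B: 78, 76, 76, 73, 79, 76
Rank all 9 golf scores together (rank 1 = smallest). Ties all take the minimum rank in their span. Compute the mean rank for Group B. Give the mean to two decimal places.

5.00

Sorted (ascending): 67, 71, 73, 76, 76, 76, 78, 79, 81
The 3 values of 76 occupy positions 4–6 → each gets rank 4.
Group B values → pooled ranks: 78→7, 76→4, 76→4, 73→3, 79→8, 76→4
Mean rank = (7 + 4 + 4 + 3 + 8 + 4) / 6 = 5.00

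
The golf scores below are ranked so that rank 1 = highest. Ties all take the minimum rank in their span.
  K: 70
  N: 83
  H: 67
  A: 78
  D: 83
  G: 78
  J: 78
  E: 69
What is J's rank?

3

Sorted (descending): 83, 83, 78, 78, 78, 70, 69, 67
The 2 values of 83 occupy positions 1–2 → each gets rank 1.
The 3 values of 78 occupy positions 3–5 → each gets rank 3.
J has value 78 → rank 3.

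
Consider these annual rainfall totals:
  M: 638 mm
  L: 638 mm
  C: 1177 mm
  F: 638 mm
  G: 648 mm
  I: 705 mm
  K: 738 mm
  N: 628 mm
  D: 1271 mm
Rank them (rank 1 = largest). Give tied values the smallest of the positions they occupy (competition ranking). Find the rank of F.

6

Sorted (descending): 1271, 1177, 738, 705, 648, 638, 638, 638, 628
The 3 values of 638 occupy positions 6–8 → each gets rank 6.
F has value 638 mm → rank 6.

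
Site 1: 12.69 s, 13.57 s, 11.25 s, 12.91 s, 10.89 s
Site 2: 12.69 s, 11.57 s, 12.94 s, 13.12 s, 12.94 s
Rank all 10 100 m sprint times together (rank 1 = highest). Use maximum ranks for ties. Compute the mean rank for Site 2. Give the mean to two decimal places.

Sorted (descending): 13.57, 13.12, 12.94, 12.94, 12.91, 12.69, 12.69, 11.57, 11.25, 10.89
The 2 values of 12.94 occupy positions 3–4 → each gets rank 4.
The 2 values of 12.69 occupy positions 6–7 → each gets rank 7.
Site 2 values → pooled ranks: 12.69→7, 11.57→8, 12.94→4, 13.12→2, 12.94→4
Mean rank = (7 + 8 + 4 + 2 + 4) / 5 = 5.00

5.00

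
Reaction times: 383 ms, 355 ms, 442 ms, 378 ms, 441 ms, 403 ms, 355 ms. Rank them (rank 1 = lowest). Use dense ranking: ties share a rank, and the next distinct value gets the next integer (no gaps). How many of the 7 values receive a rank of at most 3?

Sorted (ascending): 355, 355, 378, 383, 403, 441, 442
The 2 values of 355 share dense rank 1.
Remaining distinct values take the next consecutive integers.
Ranks ≤ 3: {1, 1, 2, 3} → 4 values.

4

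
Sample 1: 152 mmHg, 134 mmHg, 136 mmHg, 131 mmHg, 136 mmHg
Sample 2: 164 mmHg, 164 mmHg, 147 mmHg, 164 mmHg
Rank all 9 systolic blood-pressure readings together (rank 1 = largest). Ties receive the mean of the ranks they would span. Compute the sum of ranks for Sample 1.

34

Sorted (descending): 164, 164, 164, 152, 147, 136, 136, 134, 131
The 3 values of 164 occupy positions 1–3 → average rank 2.
The 2 values of 136 occupy positions 6–7 → average rank (6+7)/2 = 6.5.
Sample 1 values → pooled ranks: 152→4, 134→8, 136→6.5, 131→9, 136→6.5
Rank sum = 4 + 8 + 6.5 + 9 + 6.5 = 34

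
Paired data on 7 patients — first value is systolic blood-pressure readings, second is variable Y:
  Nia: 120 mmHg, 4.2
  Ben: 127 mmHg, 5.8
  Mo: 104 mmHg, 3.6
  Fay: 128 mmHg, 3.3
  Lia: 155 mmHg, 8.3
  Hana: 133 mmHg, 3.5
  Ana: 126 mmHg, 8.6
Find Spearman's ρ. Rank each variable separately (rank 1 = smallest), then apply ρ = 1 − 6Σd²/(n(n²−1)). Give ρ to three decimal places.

Ranks of variable 1: 2, 4, 1, 5, 7, 6, 3
Ranks of variable 2: 4, 5, 3, 1, 6, 2, 7
d = r₁ − r₂: -2, -1, -2, 4, 1, 4, -4
d²: 4, 1, 4, 16, 1, 16, 16; Σd² = 58
ρ = 1 − 6·58/(7·48) = 1 − 348/336 = -0.036

-0.036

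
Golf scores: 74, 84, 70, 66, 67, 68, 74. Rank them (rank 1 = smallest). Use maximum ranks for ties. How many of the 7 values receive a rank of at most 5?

Sorted (ascending): 66, 67, 68, 70, 74, 74, 84
The 2 values of 74 occupy positions 5–6 → each gets rank 6.
Ranks ≤ 5: {1, 2, 3, 4} → 4 values.

4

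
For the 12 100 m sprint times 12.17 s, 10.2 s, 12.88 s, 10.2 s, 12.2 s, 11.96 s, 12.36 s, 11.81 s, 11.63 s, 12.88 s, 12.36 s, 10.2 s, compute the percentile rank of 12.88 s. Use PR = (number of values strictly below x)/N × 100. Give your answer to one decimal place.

83.3

N = 12.
Strictly below 12.88: 10. Equal to 12.88: 2.
PR = 10/12 × 100 = 83.3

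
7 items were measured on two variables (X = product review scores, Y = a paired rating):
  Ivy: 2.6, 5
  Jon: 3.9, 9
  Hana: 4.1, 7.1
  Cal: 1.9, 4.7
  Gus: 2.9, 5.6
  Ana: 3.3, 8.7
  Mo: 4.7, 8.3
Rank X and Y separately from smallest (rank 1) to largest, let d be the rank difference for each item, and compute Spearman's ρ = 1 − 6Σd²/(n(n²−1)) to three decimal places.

Ranks of variable 1: 2, 5, 6, 1, 3, 4, 7
Ranks of variable 2: 2, 7, 4, 1, 3, 6, 5
d = r₁ − r₂: 0, -2, 2, 0, 0, -2, 2
d²: 0, 4, 4, 0, 0, 4, 4; Σd² = 16
ρ = 1 − 6·16/(7·48) = 1 − 96/336 = 0.714

0.714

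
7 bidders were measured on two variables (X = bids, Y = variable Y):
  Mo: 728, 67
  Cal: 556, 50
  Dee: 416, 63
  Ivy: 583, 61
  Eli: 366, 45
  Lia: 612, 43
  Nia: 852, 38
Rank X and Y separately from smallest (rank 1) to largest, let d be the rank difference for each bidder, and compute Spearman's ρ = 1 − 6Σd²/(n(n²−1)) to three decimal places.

-0.214

Ranks of variable 1: 6, 3, 2, 4, 1, 5, 7
Ranks of variable 2: 7, 4, 6, 5, 3, 2, 1
d = r₁ − r₂: -1, -1, -4, -1, -2, 3, 6
d²: 1, 1, 16, 1, 4, 9, 36; Σd² = 68
ρ = 1 − 6·68/(7·48) = 1 − 408/336 = -0.214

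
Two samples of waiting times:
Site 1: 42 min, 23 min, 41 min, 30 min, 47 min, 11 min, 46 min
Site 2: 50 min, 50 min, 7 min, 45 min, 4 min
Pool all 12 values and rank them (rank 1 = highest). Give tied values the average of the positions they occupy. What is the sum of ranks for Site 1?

47

Sorted (descending): 50, 50, 47, 46, 45, 42, 41, 30, 23, 11, 7, 4
The 2 values of 50 occupy positions 1–2 → average rank (1+2)/2 = 1.5.
Site 1 values → pooled ranks: 42→6, 23→9, 41→7, 30→8, 47→3, 11→10, 46→4
Rank sum = 6 + 9 + 7 + 8 + 3 + 10 + 4 = 47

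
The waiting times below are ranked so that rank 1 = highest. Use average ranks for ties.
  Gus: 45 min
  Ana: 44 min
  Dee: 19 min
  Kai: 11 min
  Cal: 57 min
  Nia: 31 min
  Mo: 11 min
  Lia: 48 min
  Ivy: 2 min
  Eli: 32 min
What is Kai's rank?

8.5

Sorted (descending): 57, 48, 45, 44, 32, 31, 19, 11, 11, 2
The 2 values of 11 occupy positions 8–9 → average rank (8+9)/2 = 8.5.
Kai has value 11 min → rank 8.5.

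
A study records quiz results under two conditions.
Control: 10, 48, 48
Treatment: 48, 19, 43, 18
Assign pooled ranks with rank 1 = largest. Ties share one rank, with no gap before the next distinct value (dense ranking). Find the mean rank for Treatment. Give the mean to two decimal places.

Sorted (descending): 48, 48, 48, 43, 19, 18, 10
The 3 values of 48 share dense rank 1.
Remaining distinct values take the next consecutive integers.
Treatment values → pooled ranks: 48→1, 19→3, 43→2, 18→4
Mean rank = (1 + 3 + 2 + 4) / 4 = 2.50

2.50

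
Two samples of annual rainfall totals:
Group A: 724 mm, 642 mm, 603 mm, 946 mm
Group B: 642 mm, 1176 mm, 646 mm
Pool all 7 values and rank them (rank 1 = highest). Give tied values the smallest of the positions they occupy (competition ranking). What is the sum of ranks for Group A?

Sorted (descending): 1176, 946, 724, 646, 642, 642, 603
The 2 values of 642 occupy positions 5–6 → each gets rank 5.
Group A values → pooled ranks: 724→3, 642→5, 603→7, 946→2
Rank sum = 3 + 5 + 7 + 2 = 17

17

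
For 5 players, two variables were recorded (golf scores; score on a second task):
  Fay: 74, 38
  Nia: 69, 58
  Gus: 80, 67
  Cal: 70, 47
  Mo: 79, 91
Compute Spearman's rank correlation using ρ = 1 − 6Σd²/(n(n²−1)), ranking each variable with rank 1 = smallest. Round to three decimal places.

Ranks of variable 1: 3, 1, 5, 2, 4
Ranks of variable 2: 1, 3, 4, 2, 5
d = r₁ − r₂: 2, -2, 1, 0, -1
d²: 4, 4, 1, 0, 1; Σd² = 10
ρ = 1 − 6·10/(5·24) = 1 − 60/120 = 0.500

0.500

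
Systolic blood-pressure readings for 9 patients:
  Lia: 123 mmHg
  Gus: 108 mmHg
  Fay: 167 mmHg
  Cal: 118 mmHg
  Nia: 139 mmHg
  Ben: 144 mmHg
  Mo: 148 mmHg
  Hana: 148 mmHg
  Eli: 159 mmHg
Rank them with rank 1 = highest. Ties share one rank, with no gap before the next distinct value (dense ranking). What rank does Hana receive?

3

Sorted (descending): 167, 159, 148, 148, 144, 139, 123, 118, 108
The 2 values of 148 share dense rank 3.
Remaining distinct values take the next consecutive integers.
Hana has value 148 mmHg → rank 3.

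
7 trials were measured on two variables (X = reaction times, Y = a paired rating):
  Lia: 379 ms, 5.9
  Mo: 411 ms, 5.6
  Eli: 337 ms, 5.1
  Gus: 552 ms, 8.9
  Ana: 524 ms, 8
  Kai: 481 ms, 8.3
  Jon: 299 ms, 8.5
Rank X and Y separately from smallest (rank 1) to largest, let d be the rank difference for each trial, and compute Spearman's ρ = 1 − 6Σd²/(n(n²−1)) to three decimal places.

Ranks of variable 1: 3, 4, 2, 7, 6, 5, 1
Ranks of variable 2: 3, 2, 1, 7, 4, 5, 6
d = r₁ − r₂: 0, 2, 1, 0, 2, 0, -5
d²: 0, 4, 1, 0, 4, 0, 25; Σd² = 34
ρ = 1 − 6·34/(7·48) = 1 − 204/336 = 0.393

0.393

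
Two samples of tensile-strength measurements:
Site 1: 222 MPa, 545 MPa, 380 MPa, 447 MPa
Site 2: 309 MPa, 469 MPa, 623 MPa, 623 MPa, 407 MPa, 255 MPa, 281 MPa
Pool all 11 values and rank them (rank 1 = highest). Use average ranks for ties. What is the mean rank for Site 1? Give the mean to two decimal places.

Sorted (descending): 623, 623, 545, 469, 447, 407, 380, 309, 281, 255, 222
The 2 values of 623 occupy positions 1–2 → average rank (1+2)/2 = 1.5.
Site 1 values → pooled ranks: 222→11, 545→3, 380→7, 447→5
Mean rank = (11 + 3 + 7 + 5) / 4 = 6.50

6.50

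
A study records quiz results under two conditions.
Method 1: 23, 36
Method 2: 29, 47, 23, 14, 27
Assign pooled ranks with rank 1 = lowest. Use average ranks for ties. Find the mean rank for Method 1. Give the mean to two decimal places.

Sorted (ascending): 14, 23, 23, 27, 29, 36, 47
The 2 values of 23 occupy positions 2–3 → average rank (2+3)/2 = 2.5.
Method 1 values → pooled ranks: 23→2.5, 36→6
Mean rank = (2.5 + 6) / 2 = 4.25

4.25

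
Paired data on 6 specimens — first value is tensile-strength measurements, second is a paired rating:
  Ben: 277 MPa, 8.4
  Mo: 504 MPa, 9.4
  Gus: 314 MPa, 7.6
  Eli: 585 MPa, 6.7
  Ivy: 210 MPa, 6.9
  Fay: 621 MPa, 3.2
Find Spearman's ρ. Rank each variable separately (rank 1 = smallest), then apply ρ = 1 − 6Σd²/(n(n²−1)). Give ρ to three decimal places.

Ranks of variable 1: 2, 4, 3, 5, 1, 6
Ranks of variable 2: 5, 6, 4, 2, 3, 1
d = r₁ − r₂: -3, -2, -1, 3, -2, 5
d²: 9, 4, 1, 9, 4, 25; Σd² = 52
ρ = 1 − 6·52/(6·35) = 1 − 312/210 = -0.486

-0.486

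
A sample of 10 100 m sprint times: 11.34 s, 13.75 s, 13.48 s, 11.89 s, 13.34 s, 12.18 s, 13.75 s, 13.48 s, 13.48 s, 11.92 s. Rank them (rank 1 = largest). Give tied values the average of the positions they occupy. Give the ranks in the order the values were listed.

10, 1.5, 4, 9, 6, 7, 1.5, 4, 4, 8

Sorted (descending): 13.75, 13.75, 13.48, 13.48, 13.48, 13.34, 12.18, 11.92, 11.89, 11.34
The 2 values of 13.75 occupy positions 1–2 → average rank (1+2)/2 = 1.5.
The 3 values of 13.48 occupy positions 3–5 → average rank 4.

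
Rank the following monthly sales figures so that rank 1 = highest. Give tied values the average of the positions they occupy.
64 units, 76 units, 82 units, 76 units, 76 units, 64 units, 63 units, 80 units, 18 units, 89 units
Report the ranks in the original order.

Sorted (descending): 89, 82, 80, 76, 76, 76, 64, 64, 63, 18
The 3 values of 76 occupy positions 4–6 → average rank 5.
The 2 values of 64 occupy positions 7–8 → average rank (7+8)/2 = 7.5.

7.5, 5, 2, 5, 5, 7.5, 9, 3, 10, 1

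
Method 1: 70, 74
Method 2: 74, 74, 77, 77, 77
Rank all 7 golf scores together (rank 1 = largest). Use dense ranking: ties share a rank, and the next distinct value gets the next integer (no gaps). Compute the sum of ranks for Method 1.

Sorted (descending): 77, 77, 77, 74, 74, 74, 70
The 3 values of 77 share dense rank 1.
The 3 values of 74 share dense rank 2.
Remaining distinct values take the next consecutive integers.
Method 1 values → pooled ranks: 70→3, 74→2
Rank sum = 3 + 2 = 5

5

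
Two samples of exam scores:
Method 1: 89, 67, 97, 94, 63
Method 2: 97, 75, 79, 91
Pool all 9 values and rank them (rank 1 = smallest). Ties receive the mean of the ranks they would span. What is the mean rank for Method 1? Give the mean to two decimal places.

4.70

Sorted (ascending): 63, 67, 75, 79, 89, 91, 94, 97, 97
The 2 values of 97 occupy positions 8–9 → average rank (8+9)/2 = 8.5.
Method 1 values → pooled ranks: 89→5, 67→2, 97→8.5, 94→7, 63→1
Mean rank = (5 + 2 + 8.5 + 7 + 1) / 5 = 4.70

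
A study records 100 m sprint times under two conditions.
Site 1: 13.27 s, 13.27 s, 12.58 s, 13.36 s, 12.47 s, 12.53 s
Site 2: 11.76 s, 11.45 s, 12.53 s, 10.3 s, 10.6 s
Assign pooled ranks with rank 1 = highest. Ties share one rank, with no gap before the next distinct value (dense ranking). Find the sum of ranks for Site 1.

Sorted (descending): 13.36, 13.27, 13.27, 12.58, 12.53, 12.53, 12.47, 11.76, 11.45, 10.6, 10.3
The 2 values of 13.27 share dense rank 2.
The 2 values of 12.53 share dense rank 4.
Remaining distinct values take the next consecutive integers.
Site 1 values → pooled ranks: 13.27→2, 13.27→2, 12.58→3, 13.36→1, 12.47→5, 12.53→4
Rank sum = 2 + 2 + 3 + 1 + 5 + 4 = 17

17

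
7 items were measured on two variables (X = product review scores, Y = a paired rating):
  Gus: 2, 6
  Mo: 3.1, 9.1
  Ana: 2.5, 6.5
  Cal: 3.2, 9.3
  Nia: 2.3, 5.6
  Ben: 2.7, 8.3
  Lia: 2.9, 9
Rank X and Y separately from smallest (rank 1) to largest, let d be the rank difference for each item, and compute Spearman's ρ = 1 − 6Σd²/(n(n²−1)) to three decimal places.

Ranks of variable 1: 1, 6, 3, 7, 2, 4, 5
Ranks of variable 2: 2, 6, 3, 7, 1, 4, 5
d = r₁ − r₂: -1, 0, 0, 0, 1, 0, 0
d²: 1, 0, 0, 0, 1, 0, 0; Σd² = 2
ρ = 1 − 6·2/(7·48) = 1 − 12/336 = 0.964

0.964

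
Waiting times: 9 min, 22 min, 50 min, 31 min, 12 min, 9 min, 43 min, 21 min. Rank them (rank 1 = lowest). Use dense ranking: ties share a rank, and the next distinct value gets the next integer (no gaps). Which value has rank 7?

50

Sorted (ascending): 9, 9, 12, 21, 22, 31, 43, 50
The 2 values of 9 share dense rank 1.
Remaining distinct values take the next consecutive integers.
Rank 7 → value 50.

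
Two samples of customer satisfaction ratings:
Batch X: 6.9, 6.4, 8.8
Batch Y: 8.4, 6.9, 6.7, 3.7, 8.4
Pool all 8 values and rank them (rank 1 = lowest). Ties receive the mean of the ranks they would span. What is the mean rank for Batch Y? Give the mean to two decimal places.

Sorted (ascending): 3.7, 6.4, 6.7, 6.9, 6.9, 8.4, 8.4, 8.8
The 2 values of 6.9 occupy positions 4–5 → average rank (4+5)/2 = 4.5.
The 2 values of 8.4 occupy positions 6–7 → average rank (6+7)/2 = 6.5.
Batch Y values → pooled ranks: 8.4→6.5, 6.9→4.5, 6.7→3, 3.7→1, 8.4→6.5
Mean rank = (6.5 + 4.5 + 3 + 1 + 6.5) / 5 = 4.30

4.30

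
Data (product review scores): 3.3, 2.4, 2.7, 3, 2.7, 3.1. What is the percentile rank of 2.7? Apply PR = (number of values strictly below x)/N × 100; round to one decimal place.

N = 6.
Strictly below 2.7: 1. Equal to 2.7: 2.
PR = 1/6 × 100 = 16.7

16.7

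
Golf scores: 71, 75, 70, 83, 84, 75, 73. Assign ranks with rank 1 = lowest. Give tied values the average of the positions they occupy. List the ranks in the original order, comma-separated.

Sorted (ascending): 70, 71, 73, 75, 75, 83, 84
The 2 values of 75 occupy positions 4–5 → average rank (4+5)/2 = 4.5.

2, 4.5, 1, 6, 7, 4.5, 3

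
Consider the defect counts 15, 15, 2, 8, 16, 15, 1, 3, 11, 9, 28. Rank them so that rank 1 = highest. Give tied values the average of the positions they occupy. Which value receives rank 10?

2

Sorted (descending): 28, 16, 15, 15, 15, 11, 9, 8, 3, 2, 1
The 3 values of 15 occupy positions 3–5 → average rank 4.
Rank 10 → value 2.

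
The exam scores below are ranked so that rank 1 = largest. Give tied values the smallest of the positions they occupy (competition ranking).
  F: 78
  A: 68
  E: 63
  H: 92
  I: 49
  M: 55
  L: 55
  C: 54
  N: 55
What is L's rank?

5

Sorted (descending): 92, 78, 68, 63, 55, 55, 55, 54, 49
The 3 values of 55 occupy positions 5–7 → each gets rank 5.
L has value 55 → rank 5.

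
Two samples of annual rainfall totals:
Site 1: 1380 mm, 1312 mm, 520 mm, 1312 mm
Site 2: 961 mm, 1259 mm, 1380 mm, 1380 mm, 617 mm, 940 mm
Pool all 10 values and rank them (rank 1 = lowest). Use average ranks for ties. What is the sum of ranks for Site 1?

Sorted (ascending): 520, 617, 940, 961, 1259, 1312, 1312, 1380, 1380, 1380
The 2 values of 1312 occupy positions 6–7 → average rank (6+7)/2 = 6.5.
The 3 values of 1380 occupy positions 8–10 → average rank 9.
Site 1 values → pooled ranks: 1380→9, 1312→6.5, 520→1, 1312→6.5
Rank sum = 9 + 6.5 + 1 + 6.5 = 23

23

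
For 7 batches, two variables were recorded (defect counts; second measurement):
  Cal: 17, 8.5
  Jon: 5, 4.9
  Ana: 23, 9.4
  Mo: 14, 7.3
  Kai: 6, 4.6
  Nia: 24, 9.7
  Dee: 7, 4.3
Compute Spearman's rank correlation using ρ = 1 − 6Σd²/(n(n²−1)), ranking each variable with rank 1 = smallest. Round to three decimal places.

0.857

Ranks of variable 1: 5, 1, 6, 4, 2, 7, 3
Ranks of variable 2: 5, 3, 6, 4, 2, 7, 1
d = r₁ − r₂: 0, -2, 0, 0, 0, 0, 2
d²: 0, 4, 0, 0, 0, 0, 4; Σd² = 8
ρ = 1 − 6·8/(7·48) = 1 − 48/336 = 0.857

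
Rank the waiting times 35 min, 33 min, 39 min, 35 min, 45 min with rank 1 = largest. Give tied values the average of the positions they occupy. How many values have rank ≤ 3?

2

Sorted (descending): 45, 39, 35, 35, 33
The 2 values of 35 occupy positions 3–4 → average rank (3+4)/2 = 3.5.
Ranks ≤ 3: {1, 2} → 2 values.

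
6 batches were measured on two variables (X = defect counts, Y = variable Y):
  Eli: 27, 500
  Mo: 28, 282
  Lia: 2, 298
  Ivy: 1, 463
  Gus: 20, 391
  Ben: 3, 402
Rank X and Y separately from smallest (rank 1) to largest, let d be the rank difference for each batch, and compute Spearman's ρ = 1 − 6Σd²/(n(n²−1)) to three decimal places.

-0.257

Ranks of variable 1: 5, 6, 2, 1, 4, 3
Ranks of variable 2: 6, 1, 2, 5, 3, 4
d = r₁ − r₂: -1, 5, 0, -4, 1, -1
d²: 1, 25, 0, 16, 1, 1; Σd² = 44
ρ = 1 − 6·44/(6·35) = 1 − 264/210 = -0.257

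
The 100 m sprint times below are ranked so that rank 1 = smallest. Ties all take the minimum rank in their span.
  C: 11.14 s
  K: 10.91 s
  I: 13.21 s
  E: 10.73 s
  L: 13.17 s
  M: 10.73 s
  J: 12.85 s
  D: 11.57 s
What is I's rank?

8

Sorted (ascending): 10.73, 10.73, 10.91, 11.14, 11.57, 12.85, 13.17, 13.21
The 2 values of 10.73 occupy positions 1–2 → each gets rank 1.
I has value 13.21 s → rank 8.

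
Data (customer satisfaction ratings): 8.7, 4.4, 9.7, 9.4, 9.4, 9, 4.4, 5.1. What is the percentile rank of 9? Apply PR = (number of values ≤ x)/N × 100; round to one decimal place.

62.5

N = 8.
Strictly below 9: 4. Equal to 9: 1.
PR = 5/8 × 100 = 62.5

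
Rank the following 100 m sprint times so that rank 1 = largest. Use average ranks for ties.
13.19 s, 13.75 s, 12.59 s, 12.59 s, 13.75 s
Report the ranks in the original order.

3, 1.5, 4.5, 4.5, 1.5

Sorted (descending): 13.75, 13.75, 13.19, 12.59, 12.59
The 2 values of 13.75 occupy positions 1–2 → average rank (1+2)/2 = 1.5.
The 2 values of 12.59 occupy positions 4–5 → average rank (4+5)/2 = 4.5.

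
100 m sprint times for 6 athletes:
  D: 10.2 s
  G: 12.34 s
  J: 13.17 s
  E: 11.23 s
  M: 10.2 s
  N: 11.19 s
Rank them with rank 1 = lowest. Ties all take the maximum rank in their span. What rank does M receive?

Sorted (ascending): 10.2, 10.2, 11.19, 11.23, 12.34, 13.17
The 2 values of 10.2 occupy positions 1–2 → each gets rank 2.
M has value 10.2 s → rank 2.

2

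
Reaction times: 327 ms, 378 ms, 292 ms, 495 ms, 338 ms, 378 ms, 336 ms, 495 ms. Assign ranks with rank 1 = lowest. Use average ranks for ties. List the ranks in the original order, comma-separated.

2, 5.5, 1, 7.5, 4, 5.5, 3, 7.5

Sorted (ascending): 292, 327, 336, 338, 378, 378, 495, 495
The 2 values of 378 occupy positions 5–6 → average rank (5+6)/2 = 5.5.
The 2 values of 495 occupy positions 7–8 → average rank (7+8)/2 = 7.5.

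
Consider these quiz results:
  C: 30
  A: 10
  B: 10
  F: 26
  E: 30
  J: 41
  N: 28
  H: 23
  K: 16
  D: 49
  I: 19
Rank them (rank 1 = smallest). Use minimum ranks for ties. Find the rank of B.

Sorted (ascending): 10, 10, 16, 19, 23, 26, 28, 30, 30, 41, 49
The 2 values of 10 occupy positions 1–2 → each gets rank 1.
The 2 values of 30 occupy positions 8–9 → each gets rank 8.
B has value 10 → rank 1.

1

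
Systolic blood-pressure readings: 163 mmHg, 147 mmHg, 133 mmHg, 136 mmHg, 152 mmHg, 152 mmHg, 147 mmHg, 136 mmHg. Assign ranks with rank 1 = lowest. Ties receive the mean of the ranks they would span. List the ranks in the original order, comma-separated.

Sorted (ascending): 133, 136, 136, 147, 147, 152, 152, 163
The 2 values of 136 occupy positions 2–3 → average rank (2+3)/2 = 2.5.
The 2 values of 147 occupy positions 4–5 → average rank (4+5)/2 = 4.5.
The 2 values of 152 occupy positions 6–7 → average rank (6+7)/2 = 6.5.

8, 4.5, 1, 2.5, 6.5, 6.5, 4.5, 2.5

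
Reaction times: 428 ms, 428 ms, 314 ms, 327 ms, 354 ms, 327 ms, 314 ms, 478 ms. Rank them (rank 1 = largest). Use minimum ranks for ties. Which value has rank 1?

Sorted (descending): 478, 428, 428, 354, 327, 327, 314, 314
The 2 values of 428 occupy positions 2–3 → each gets rank 2.
The 2 values of 327 occupy positions 5–6 → each gets rank 5.
The 2 values of 314 occupy positions 7–8 → each gets rank 7.
Rank 1 → value 478.

478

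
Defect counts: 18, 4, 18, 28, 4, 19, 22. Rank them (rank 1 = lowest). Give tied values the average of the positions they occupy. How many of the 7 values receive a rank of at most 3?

2

Sorted (ascending): 4, 4, 18, 18, 19, 22, 28
The 2 values of 4 occupy positions 1–2 → average rank (1+2)/2 = 1.5.
The 2 values of 18 occupy positions 3–4 → average rank (3+4)/2 = 3.5.
Ranks ≤ 3: {1.5, 1.5} → 2 values.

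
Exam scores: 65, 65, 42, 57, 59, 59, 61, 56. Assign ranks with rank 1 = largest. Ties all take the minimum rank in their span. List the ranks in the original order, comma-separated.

Sorted (descending): 65, 65, 61, 59, 59, 57, 56, 42
The 2 values of 65 occupy positions 1–2 → each gets rank 1.
The 2 values of 59 occupy positions 4–5 → each gets rank 4.

1, 1, 8, 6, 4, 4, 3, 7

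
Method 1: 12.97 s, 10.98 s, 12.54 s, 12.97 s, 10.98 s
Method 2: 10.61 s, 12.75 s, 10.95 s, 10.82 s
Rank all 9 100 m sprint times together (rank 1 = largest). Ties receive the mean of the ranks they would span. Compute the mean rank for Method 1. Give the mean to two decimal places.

Sorted (descending): 12.97, 12.97, 12.75, 12.54, 10.98, 10.98, 10.95, 10.82, 10.61
The 2 values of 12.97 occupy positions 1–2 → average rank (1+2)/2 = 1.5.
The 2 values of 10.98 occupy positions 5–6 → average rank (5+6)/2 = 5.5.
Method 1 values → pooled ranks: 12.97→1.5, 10.98→5.5, 12.54→4, 12.97→1.5, 10.98→5.5
Mean rank = (1.5 + 5.5 + 4 + 1.5 + 5.5) / 5 = 3.60

3.60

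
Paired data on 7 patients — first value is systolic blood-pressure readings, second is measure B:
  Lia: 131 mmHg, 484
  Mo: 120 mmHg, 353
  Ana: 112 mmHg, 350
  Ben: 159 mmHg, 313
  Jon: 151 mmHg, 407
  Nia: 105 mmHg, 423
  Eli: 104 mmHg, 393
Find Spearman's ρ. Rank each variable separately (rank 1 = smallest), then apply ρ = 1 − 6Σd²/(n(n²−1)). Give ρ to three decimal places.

Ranks of variable 1: 5, 4, 3, 7, 6, 2, 1
Ranks of variable 2: 7, 3, 2, 1, 5, 6, 4
d = r₁ − r₂: -2, 1, 1, 6, 1, -4, -3
d²: 4, 1, 1, 36, 1, 16, 9; Σd² = 68
ρ = 1 − 6·68/(7·48) = 1 − 408/336 = -0.214

-0.214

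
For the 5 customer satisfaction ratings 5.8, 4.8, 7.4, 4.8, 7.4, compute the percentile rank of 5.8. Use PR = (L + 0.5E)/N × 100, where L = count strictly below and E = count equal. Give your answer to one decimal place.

50.0

N = 5.
Strictly below 5.8: 2. Equal to 5.8: 1.
PR = (2 + 0.5·1)/5 × 100 = 50.0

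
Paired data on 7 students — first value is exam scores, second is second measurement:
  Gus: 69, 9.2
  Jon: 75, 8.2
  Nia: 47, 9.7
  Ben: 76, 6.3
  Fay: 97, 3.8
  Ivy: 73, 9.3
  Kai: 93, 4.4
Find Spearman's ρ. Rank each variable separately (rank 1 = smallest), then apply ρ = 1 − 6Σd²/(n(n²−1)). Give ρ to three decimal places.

-0.964

Ranks of variable 1: 2, 4, 1, 5, 7, 3, 6
Ranks of variable 2: 5, 4, 7, 3, 1, 6, 2
d = r₁ − r₂: -3, 0, -6, 2, 6, -3, 4
d²: 9, 0, 36, 4, 36, 9, 16; Σd² = 110
ρ = 1 − 6·110/(7·48) = 1 − 660/336 = -0.964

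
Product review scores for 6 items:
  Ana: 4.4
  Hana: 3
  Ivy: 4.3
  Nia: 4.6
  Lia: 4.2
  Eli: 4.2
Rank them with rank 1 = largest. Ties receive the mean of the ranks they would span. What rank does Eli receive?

4.5

Sorted (descending): 4.6, 4.4, 4.3, 4.2, 4.2, 3
The 2 values of 4.2 occupy positions 4–5 → average rank (4+5)/2 = 4.5.
Eli has value 4.2 → rank 4.5.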